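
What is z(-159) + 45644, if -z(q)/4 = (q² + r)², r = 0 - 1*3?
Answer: -2555863492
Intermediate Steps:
r = -3 (r = 0 - 3 = -3)
z(q) = -4*(-3 + q²)² (z(q) = -4*(q² - 3)² = -4*(-3 + q²)²)
z(-159) + 45644 = -4*(-3 + (-159)²)² + 45644 = -4*(-3 + 25281)² + 45644 = -4*25278² + 45644 = -4*638977284 + 45644 = -2555909136 + 45644 = -2555863492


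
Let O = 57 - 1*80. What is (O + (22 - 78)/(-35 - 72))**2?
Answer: 5784025/11449 ≈ 505.20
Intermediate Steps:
O = -23 (O = 57 - 80 = -23)
(O + (22 - 78)/(-35 - 72))**2 = (-23 + (22 - 78)/(-35 - 72))**2 = (-23 - 56/(-107))**2 = (-23 - 56*(-1/107))**2 = (-23 + 56/107)**2 = (-2405/107)**2 = 5784025/11449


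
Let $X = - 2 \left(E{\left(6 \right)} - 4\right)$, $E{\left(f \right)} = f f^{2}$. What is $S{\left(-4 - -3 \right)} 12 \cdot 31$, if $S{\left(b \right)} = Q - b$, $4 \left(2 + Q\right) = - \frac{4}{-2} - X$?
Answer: $39246$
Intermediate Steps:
$E{\left(f \right)} = f^{3}$
$X = -424$ ($X = - 2 \left(6^{3} - 4\right) = - 2 \left(216 - 4\right) = \left(-2\right) 212 = -424$)
$Q = \frac{209}{2}$ ($Q = -2 + \frac{- \frac{4}{-2} - -424}{4} = -2 + \frac{\left(-4\right) \left(- \frac{1}{2}\right) + 424}{4} = -2 + \frac{2 + 424}{4} = -2 + \frac{1}{4} \cdot 426 = -2 + \frac{213}{2} = \frac{209}{2} \approx 104.5$)
$S{\left(b \right)} = \frac{209}{2} - b$
$S{\left(-4 - -3 \right)} 12 \cdot 31 = \left(\frac{209}{2} - \left(-4 - -3\right)\right) 12 \cdot 31 = \left(\frac{209}{2} - \left(-4 + 3\right)\right) 12 \cdot 31 = \left(\frac{209}{2} - -1\right) 12 \cdot 31 = \left(\frac{209}{2} + 1\right) 12 \cdot 31 = \frac{211}{2} \cdot 12 \cdot 31 = 1266 \cdot 31 = 39246$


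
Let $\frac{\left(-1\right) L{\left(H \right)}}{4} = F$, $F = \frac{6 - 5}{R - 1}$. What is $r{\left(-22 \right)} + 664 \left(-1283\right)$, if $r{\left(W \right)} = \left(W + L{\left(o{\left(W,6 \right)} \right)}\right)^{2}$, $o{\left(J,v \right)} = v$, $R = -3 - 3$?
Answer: $- \frac{41721188}{49} \approx -8.5145 \cdot 10^{5}$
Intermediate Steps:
$R = -6$
$F = - \frac{1}{7}$ ($F = \frac{6 - 5}{-6 - 1} = 1 \frac{1}{-7} = 1 \left(- \frac{1}{7}\right) = - \frac{1}{7} \approx -0.14286$)
$L{\left(H \right)} = \frac{4}{7}$ ($L{\left(H \right)} = \left(-4\right) \left(- \frac{1}{7}\right) = \frac{4}{7}$)
$r{\left(W \right)} = \left(\frac{4}{7} + W\right)^{2}$ ($r{\left(W \right)} = \left(W + \frac{4}{7}\right)^{2} = \left(\frac{4}{7} + W\right)^{2}$)
$r{\left(-22 \right)} + 664 \left(-1283\right) = \frac{\left(4 + 7 \left(-22\right)\right)^{2}}{49} + 664 \left(-1283\right) = \frac{\left(4 - 154\right)^{2}}{49} - 851912 = \frac{\left(-150\right)^{2}}{49} - 851912 = \frac{1}{49} \cdot 22500 - 851912 = \frac{22500}{49} - 851912 = - \frac{41721188}{49}$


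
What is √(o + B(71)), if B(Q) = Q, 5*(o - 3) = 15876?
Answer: √81230/5 ≈ 57.002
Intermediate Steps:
o = 15891/5 (o = 3 + (⅕)*15876 = 3 + 15876/5 = 15891/5 ≈ 3178.2)
√(o + B(71)) = √(15891/5 + 71) = √(16246/5) = √81230/5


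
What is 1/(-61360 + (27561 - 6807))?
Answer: -1/40606 ≈ -2.4627e-5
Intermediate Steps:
1/(-61360 + (27561 - 6807)) = 1/(-61360 + 20754) = 1/(-40606) = -1/40606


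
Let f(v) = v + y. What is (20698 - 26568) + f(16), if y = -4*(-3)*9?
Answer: -5746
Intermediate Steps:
y = 108 (y = 12*9 = 108)
f(v) = 108 + v (f(v) = v + 108 = 108 + v)
(20698 - 26568) + f(16) = (20698 - 26568) + (108 + 16) = -5870 + 124 = -5746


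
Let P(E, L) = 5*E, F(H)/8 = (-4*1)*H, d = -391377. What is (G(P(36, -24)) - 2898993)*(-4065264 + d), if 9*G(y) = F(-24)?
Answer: 12919390762481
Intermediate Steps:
F(H) = -32*H (F(H) = 8*((-4*1)*H) = 8*(-4*H) = -32*H)
G(y) = 256/3 (G(y) = (-32*(-24))/9 = (⅑)*768 = 256/3)
(G(P(36, -24)) - 2898993)*(-4065264 + d) = (256/3 - 2898993)*(-4065264 - 391377) = -8696723/3*(-4456641) = 12919390762481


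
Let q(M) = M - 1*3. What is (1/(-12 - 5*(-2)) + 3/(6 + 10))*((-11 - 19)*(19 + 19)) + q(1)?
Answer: -16951/68 ≈ -249.28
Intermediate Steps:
q(M) = -3 + M (q(M) = M - 3 = -3 + M)
(1/(-12 - 5*(-2)) + 3/(6 + 10))*((-11 - 19)*(19 + 19)) + q(1) = (1/(-12 - 5*(-2)) + 3/(6 + 10))*((-11 - 19)*(19 + 19)) + (-3 + 1) = (-½/(-17) + 3/16)*(-30*38) - 2 = (-1/17*(-½) + 3*(1/16))*(-1140) - 2 = (1/34 + 3/16)*(-1140) - 2 = (59/272)*(-1140) - 2 = -16815/68 - 2 = -16951/68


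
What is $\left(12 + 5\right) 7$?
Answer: $119$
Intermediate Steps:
$\left(12 + 5\right) 7 = 17 \cdot 7 = 119$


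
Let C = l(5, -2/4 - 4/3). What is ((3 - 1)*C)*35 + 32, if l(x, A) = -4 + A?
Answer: -1129/3 ≈ -376.33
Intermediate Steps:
C = -35/6 (C = -4 + (-2/4 - 4/3) = -4 + (-2*1/4 - 4*1/3) = -4 + (-1/2 - 4/3) = -4 - 11/6 = -35/6 ≈ -5.8333)
((3 - 1)*C)*35 + 32 = ((3 - 1)*(-35/6))*35 + 32 = (2*(-35/6))*35 + 32 = -35/3*35 + 32 = -1225/3 + 32 = -1129/3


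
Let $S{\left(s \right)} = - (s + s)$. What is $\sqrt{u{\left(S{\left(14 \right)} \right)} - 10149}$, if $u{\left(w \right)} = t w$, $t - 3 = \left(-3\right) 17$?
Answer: $i \sqrt{8805} \approx 93.835 i$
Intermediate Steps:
$S{\left(s \right)} = - 2 s$
$t = -48$ ($t = 3 - 51 = -48$)
$u{\left(w \right)} = - 48 w$
$\sqrt{u{\left(S{\left(14 \right)} \right)} - 10149} = \sqrt{- 48 \left(\left(-2\right) 14\right) - 10149} = \sqrt{\left(-48\right) \left(-28\right) - 10149} = \sqrt{1344 - 10149} = \sqrt{-8805} = i \sqrt{8805}$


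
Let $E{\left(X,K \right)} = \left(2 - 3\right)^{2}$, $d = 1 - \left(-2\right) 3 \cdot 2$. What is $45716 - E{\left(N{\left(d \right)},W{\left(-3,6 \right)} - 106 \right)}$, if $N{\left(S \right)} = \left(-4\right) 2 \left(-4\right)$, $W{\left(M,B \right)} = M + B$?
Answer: $45715$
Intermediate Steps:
$W{\left(M,B \right)} = B + M$
$d = 13$ ($d = 1 - \left(-6\right) 2 = 1 - -12 = 1 + 12 = 13$)
$N{\left(S \right)} = 32$ ($N{\left(S \right)} = \left(-8\right) \left(-4\right) = 32$)
$E{\left(X,K \right)} = 1$ ($E{\left(X,K \right)} = \left(-1\right)^{2} = 1$)
$45716 - E{\left(N{\left(d \right)},W{\left(-3,6 \right)} - 106 \right)} = 45716 - 1 = 45715$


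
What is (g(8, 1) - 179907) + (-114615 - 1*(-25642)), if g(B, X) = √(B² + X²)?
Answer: -268880 + √65 ≈ -2.6887e+5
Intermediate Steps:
(g(8, 1) - 179907) + (-114615 - 1*(-25642)) = (√(8² + 1²) - 179907) + (-114615 - 1*(-25642)) = (√(64 + 1) - 179907) + (-114615 + 25642) = (√65 - 179907) - 88973 = (-179907 + √65) - 88973 = -268880 + √65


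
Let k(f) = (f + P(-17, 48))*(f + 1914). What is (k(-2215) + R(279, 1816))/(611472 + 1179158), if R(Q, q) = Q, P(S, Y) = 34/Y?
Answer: 16002739/42975120 ≈ 0.37237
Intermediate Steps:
k(f) = (1914 + f)*(17/24 + f) (k(f) = (f + 34/48)*(f + 1914) = (f + 34*(1/48))*(1914 + f) = (f + 17/24)*(1914 + f) = (17/24 + f)*(1914 + f) = (1914 + f)*(17/24 + f))
(k(-2215) + R(279, 1816))/(611472 + 1179158) = ((5423/4 + (-2215)² + (45953/24)*(-2215)) + 279)/(611472 + 1179158) = ((5423/4 + 4906225 - 101785895/24) + 279)/1790630 = (15996043/24 + 279)*(1/1790630) = (16002739/24)*(1/1790630) = 16002739/42975120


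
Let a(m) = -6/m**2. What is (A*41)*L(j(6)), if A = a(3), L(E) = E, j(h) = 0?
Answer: 0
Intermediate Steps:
a(m) = -6/m**2
A = -2/3 (A = -6/3**2 = -6*1/9 = -2/3 ≈ -0.66667)
(A*41)*L(j(6)) = -2/3*41*0 = -82/3*0 = 0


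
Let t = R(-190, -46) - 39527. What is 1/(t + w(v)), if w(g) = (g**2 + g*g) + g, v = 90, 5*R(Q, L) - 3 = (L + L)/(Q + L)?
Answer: -59/1370943 ≈ -4.3036e-5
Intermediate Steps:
R(Q, L) = 3/5 + 2*L/(5*(L + Q)) (R(Q, L) = 3/5 + ((L + L)/(Q + L))/5 = 3/5 + ((2*L)/(L + Q))/5 = 3/5 + (2*L/(L + Q))/5 = 3/5 + 2*L/(5*(L + Q)))
w(g) = g + 2*g**2 (w(g) = (g**2 + g**2) + g = 2*g**2 + g = g + 2*g**2)
t = -2332053/59 (t = (-46 + (3/5)*(-190))/(-46 - 190) - 39527 = (-46 - 114)/(-236) - 39527 = -1/236*(-160) - 39527 = 40/59 - 39527 = -2332053/59 ≈ -39526.)
1/(t + w(v)) = 1/(-2332053/59 + 90*(1 + 2*90)) = 1/(-2332053/59 + 90*(1 + 180)) = 1/(-2332053/59 + 90*181) = 1/(-2332053/59 + 16290) = 1/(-1370943/59) = -59/1370943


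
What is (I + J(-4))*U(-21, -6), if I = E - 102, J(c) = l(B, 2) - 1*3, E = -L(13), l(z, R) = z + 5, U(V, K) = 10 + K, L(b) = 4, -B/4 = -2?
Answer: -384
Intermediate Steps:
B = 8 (B = -4*(-2) = 8)
l(z, R) = 5 + z
E = -4 (E = -1*4 = -4)
J(c) = 10 (J(c) = (5 + 8) - 1*3 = 13 - 3 = 10)
I = -106 (I = -4 - 102 = -106)
(I + J(-4))*U(-21, -6) = (-106 + 10)*(10 - 6) = -96*4 = -384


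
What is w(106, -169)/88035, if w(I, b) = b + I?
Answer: -21/29345 ≈ -0.00071562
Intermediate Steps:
w(I, b) = I + b
w(106, -169)/88035 = (106 - 169)/88035 = -63*1/88035 = -21/29345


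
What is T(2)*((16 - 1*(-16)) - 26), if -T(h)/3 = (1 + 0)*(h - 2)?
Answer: 0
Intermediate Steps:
T(h) = 6 - 3*h (T(h) = -3*(1 + 0)*(h - 2) = -3*(-2 + h) = 6 - 3*h)
T(2)*((16 - 1*(-16)) - 26) = (6 - 3*2)*((16 - 1*(-16)) - 26) = (6 - 6)*((16 + 16) - 26) = 0*(32 - 26) = 0*6 = 0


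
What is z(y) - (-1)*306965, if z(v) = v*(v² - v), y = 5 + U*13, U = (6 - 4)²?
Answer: 488909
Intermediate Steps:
U = 4 (U = 2² = 4)
y = 57 (y = 5 + 4*13 = 5 + 52 = 57)
z(y) - (-1)*306965 = 57²*(-1 + 57) - (-1)*306965 = 3249*56 - 1*(-306965) = 181944 + 306965 = 488909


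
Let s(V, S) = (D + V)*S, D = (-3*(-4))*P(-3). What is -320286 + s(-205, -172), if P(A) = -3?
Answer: -278834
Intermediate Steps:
D = -36 (D = -3*(-4)*(-3) = 12*(-3) = -36)
s(V, S) = S*(-36 + V) (s(V, S) = (-36 + V)*S = S*(-36 + V))
-320286 + s(-205, -172) = -320286 - 172*(-36 - 205) = -320286 - 172*(-241) = -320286 + 41452 = -278834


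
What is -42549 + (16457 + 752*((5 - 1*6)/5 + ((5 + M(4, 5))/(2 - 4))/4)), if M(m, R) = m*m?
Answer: -141082/5 ≈ -28216.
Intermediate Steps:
M(m, R) = m**2
-42549 + (16457 + 752*((5 - 1*6)/5 + ((5 + M(4, 5))/(2 - 4))/4)) = -42549 + (16457 + 752*((5 - 1*6)/5 + ((5 + 4**2)/(2 - 4))/4)) = -42549 + (16457 + 752*((5 - 6)*(1/5) + ((5 + 16)/(-2))*(1/4))) = -42549 + (16457 + 752*(-1*1/5 + (21*(-1/2))*(1/4))) = -42549 + (16457 + 752*(-1/5 - 21/2*1/4)) = -42549 + (16457 + 752*(-1/5 - 21/8)) = -42549 + (16457 + 752*(-113/40)) = -42549 + (16457 - 10622/5) = -42549 + 71663/5 = -141082/5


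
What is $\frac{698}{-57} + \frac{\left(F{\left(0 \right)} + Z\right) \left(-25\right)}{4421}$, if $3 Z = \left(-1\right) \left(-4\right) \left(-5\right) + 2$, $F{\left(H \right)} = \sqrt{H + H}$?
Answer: $- \frac{3077308}{251997} \approx -12.212$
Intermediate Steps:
$F{\left(H \right)} = \sqrt{2} \sqrt{H}$ ($F{\left(H \right)} = \sqrt{2 H} = \sqrt{2} \sqrt{H}$)
$Z = -6$ ($Z = \frac{\left(-1\right) \left(-4\right) \left(-5\right) + 2}{3} = \frac{4 \left(-5\right) + 2}{3} = \frac{-20 + 2}{3} = \frac{1}{3} \left(-18\right) = -6$)
$\frac{698}{-57} + \frac{\left(F{\left(0 \right)} + Z\right) \left(-25\right)}{4421} = \frac{698}{-57} + \frac{\left(\sqrt{2} \sqrt{0} - 6\right) \left(-25\right)}{4421} = 698 \left(- \frac{1}{57}\right) + \left(\sqrt{2} \cdot 0 - 6\right) \left(-25\right) \frac{1}{4421} = - \frac{698}{57} + \left(0 - 6\right) \left(-25\right) \frac{1}{4421} = - \frac{698}{57} + \left(-6\right) \left(-25\right) \frac{1}{4421} = - \frac{698}{57} + 150 \cdot \frac{1}{4421} = - \frac{698}{57} + \frac{150}{4421} = - \frac{3077308}{251997}$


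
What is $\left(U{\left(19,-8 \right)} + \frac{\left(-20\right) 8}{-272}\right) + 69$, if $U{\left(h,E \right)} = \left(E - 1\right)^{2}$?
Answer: $\frac{2560}{17} \approx 150.59$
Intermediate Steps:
$U{\left(h,E \right)} = \left(-1 + E\right)^{2}$
$\left(U{\left(19,-8 \right)} + \frac{\left(-20\right) 8}{-272}\right) + 69 = \left(\left(-1 - 8\right)^{2} + \frac{\left(-20\right) 8}{-272}\right) + 69 = \left(\left(-9\right)^{2} - - \frac{10}{17}\right) + 69 = \left(81 + \frac{10}{17}\right) + 69 = \frac{1387}{17} + 69 = \frac{2560}{17}$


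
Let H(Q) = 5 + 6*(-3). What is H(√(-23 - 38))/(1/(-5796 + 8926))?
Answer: -40690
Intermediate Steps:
H(Q) = -13 (H(Q) = 5 - 18 = -13)
H(√(-23 - 38))/(1/(-5796 + 8926)) = -13/(1/(-5796 + 8926)) = -13/(1/3130) = -13/1/3130 = -13*3130 = -40690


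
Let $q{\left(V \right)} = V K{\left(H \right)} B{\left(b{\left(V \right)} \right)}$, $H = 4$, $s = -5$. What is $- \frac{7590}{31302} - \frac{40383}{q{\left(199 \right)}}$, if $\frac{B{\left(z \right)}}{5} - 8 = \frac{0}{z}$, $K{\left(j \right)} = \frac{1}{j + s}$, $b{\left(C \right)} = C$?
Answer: $\frac{200608711}{41527320} \approx 4.8308$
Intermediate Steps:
$K{\left(j \right)} = \frac{1}{-5 + j}$ ($K{\left(j \right)} = \frac{1}{j - 5} = \frac{1}{-5 + j}$)
$B{\left(z \right)} = 40$ ($B{\left(z \right)} = 40 + 5 \frac{0}{z} = 40 + 5 \cdot 0 = 40 + 0 = 40$)
$q{\left(V \right)} = - 40 V$ ($q{\left(V \right)} = \frac{V}{-5 + 4} \cdot 40 = \frac{V}{-1} \cdot 40 = V \left(-1\right) 40 = - V 40 = - 40 V$)
$- \frac{7590}{31302} - \frac{40383}{q{\left(199 \right)}} = - \frac{7590}{31302} - \frac{40383}{\left(-40\right) 199} = \left(-7590\right) \frac{1}{31302} - \frac{40383}{-7960} = - \frac{1265}{5217} - - \frac{40383}{7960} = - \frac{1265}{5217} + \frac{40383}{7960} = \frac{200608711}{41527320}$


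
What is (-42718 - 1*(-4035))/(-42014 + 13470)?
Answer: 38683/28544 ≈ 1.3552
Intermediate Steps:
(-42718 - 1*(-4035))/(-42014 + 13470) = (-42718 + 4035)/(-28544) = -38683*(-1/28544) = 38683/28544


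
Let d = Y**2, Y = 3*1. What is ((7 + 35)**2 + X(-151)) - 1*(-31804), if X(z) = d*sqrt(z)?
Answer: 33568 + 9*I*sqrt(151) ≈ 33568.0 + 110.59*I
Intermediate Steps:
Y = 3
d = 9 (d = 3**2 = 9)
X(z) = 9*sqrt(z)
((7 + 35)**2 + X(-151)) - 1*(-31804) = ((7 + 35)**2 + 9*sqrt(-151)) - 1*(-31804) = (42**2 + 9*(I*sqrt(151))) + 31804 = (1764 + 9*I*sqrt(151)) + 31804 = 33568 + 9*I*sqrt(151)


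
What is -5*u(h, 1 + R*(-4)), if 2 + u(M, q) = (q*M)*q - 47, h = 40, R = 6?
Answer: -105555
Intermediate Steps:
u(M, q) = -49 + M*q² (u(M, q) = -2 + ((q*M)*q - 47) = -2 + ((M*q)*q - 47) = -2 + (M*q² - 47) = -2 + (-47 + M*q²) = -49 + M*q²)
-5*u(h, 1 + R*(-4)) = -5*(-49 + 40*(1 + 6*(-4))²) = -5*(-49 + 40*(1 - 24)²) = -5*(-49 + 40*(-23)²) = -5*(-49 + 40*529) = -5*(-49 + 21160) = -5*21111 = -105555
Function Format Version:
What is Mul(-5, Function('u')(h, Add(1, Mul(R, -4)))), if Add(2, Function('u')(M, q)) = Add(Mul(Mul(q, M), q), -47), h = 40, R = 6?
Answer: -105555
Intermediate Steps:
Function('u')(M, q) = Add(-49, Mul(M, Pow(q, 2))) (Function('u')(M, q) = Add(-2, Add(Mul(Mul(q, M), q), -47)) = Add(-2, Add(Mul(Mul(M, q), q), -47)) = Add(-2, Add(Mul(M, Pow(q, 2)), -47)) = Add(-2, Add(-47, Mul(M, Pow(q, 2)))) = Add(-49, Mul(M, Pow(q, 2))))
Mul(-5, Function('u')(h, Add(1, Mul(R, -4)))) = Mul(-5, Add(-49, Mul(40, Pow(Add(1, Mul(6, -4)), 2)))) = Mul(-5, Add(-49, Mul(40, Pow(Add(1, -24), 2)))) = Mul(-5, Add(-49, Mul(40, Pow(-23, 2)))) = Mul(-5, Add(-49, Mul(40, 529))) = Mul(-5, Add(-49, 21160)) = Mul(-5, 21111) = -105555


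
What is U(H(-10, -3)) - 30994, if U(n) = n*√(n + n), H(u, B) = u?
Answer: -30994 - 20*I*√5 ≈ -30994.0 - 44.721*I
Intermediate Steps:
U(n) = √2*n^(3/2) (U(n) = n*√(2*n) = n*(√2*√n) = √2*n^(3/2))
U(H(-10, -3)) - 30994 = √2*(-10)^(3/2) - 30994 = √2*(-10*I*√10) - 30994 = -20*I*√5 - 30994 = -30994 - 20*I*√5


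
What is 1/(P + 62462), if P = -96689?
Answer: -1/34227 ≈ -2.9217e-5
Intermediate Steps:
1/(P + 62462) = 1/(-96689 + 62462) = 1/(-34227) = -1/34227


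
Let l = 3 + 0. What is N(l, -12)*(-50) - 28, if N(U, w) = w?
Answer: 572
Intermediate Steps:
l = 3
N(l, -12)*(-50) - 28 = -12*(-50) - 28 = 600 - 28 = 572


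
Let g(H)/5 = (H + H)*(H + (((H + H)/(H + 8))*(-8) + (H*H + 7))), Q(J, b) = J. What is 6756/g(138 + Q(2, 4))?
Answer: 62493/255527650 ≈ 0.00024456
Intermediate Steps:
g(H) = 10*H*(7 + H + H**2 - 16*H/(8 + H)) (g(H) = 5*((H + H)*(H + (((H + H)/(H + 8))*(-8) + (H*H + 7)))) = 5*((2*H)*(H + (((2*H)/(8 + H))*(-8) + (H**2 + 7)))) = 5*((2*H)*(H + ((2*H/(8 + H))*(-8) + (7 + H**2)))) = 5*((2*H)*(H + (-16*H/(8 + H) + (7 + H**2)))) = 5*((2*H)*(H + (7 + H**2 - 16*H/(8 + H)))) = 5*((2*H)*(7 + H + H**2 - 16*H/(8 + H))) = 5*(2*H*(7 + H + H**2 - 16*H/(8 + H))) = 10*H*(7 + H + H**2 - 16*H/(8 + H)))
6756/g(138 + Q(2, 4)) = 6756/((10*(138 + 2)*(56 + (138 + 2)**3 - (138 + 2) + 9*(138 + 2)**2)/(8 + (138 + 2)))) = 6756/((10*140*(56 + 140**3 - 1*140 + 9*140**2)/(8 + 140))) = 6756/((10*140*(56 + 2744000 - 140 + 9*19600)/148)) = 6756/((10*140*(1/148)*(56 + 2744000 - 140 + 176400))) = 6756/((10*140*(1/148)*2920316)) = 6756/(1022110600/37) = 6756*(37/1022110600) = 62493/255527650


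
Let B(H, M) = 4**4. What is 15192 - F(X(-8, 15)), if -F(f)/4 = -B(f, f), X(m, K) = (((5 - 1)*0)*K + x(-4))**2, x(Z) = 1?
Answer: 14168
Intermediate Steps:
B(H, M) = 256
X(m, K) = 1 (X(m, K) = (((5 - 1)*0)*K + 1)**2 = ((4*0)*K + 1)**2 = (0*K + 1)**2 = (0 + 1)**2 = 1**2 = 1)
F(f) = 1024 (F(f) = -(-4)*256 = -4*(-256) = 1024)
15192 - F(X(-8, 15)) = 15192 - 1*1024 = 15192 - 1024 = 14168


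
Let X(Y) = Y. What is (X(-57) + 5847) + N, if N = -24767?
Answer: -18977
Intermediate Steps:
(X(-57) + 5847) + N = (-57 + 5847) - 24767 = 5790 - 24767 = -18977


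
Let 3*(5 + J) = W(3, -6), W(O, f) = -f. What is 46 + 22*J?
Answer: -20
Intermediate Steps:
J = -3 (J = -5 + (-1*(-6))/3 = -5 + (⅓)*6 = -5 + 2 = -3)
46 + 22*J = 46 + 22*(-3) = 46 - 66 = -20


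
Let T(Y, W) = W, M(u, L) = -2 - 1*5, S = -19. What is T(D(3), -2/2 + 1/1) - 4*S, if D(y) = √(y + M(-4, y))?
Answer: 76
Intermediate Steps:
M(u, L) = -7 (M(u, L) = -2 - 5 = -7)
D(y) = √(-7 + y) (D(y) = √(y - 7) = √(-7 + y))
T(D(3), -2/2 + 1/1) - 4*S = (-2/2 + 1/1) - 4*(-19) = (-2*½ + 1*1) + 76 = (-1 + 1) + 76 = 0 + 76 = 76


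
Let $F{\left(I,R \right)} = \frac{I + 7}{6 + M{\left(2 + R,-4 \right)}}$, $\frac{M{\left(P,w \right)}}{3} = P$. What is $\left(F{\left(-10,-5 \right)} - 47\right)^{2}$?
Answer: $2116$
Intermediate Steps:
$M{\left(P,w \right)} = 3 P$
$F{\left(I,R \right)} = \frac{7 + I}{12 + 3 R}$ ($F{\left(I,R \right)} = \frac{I + 7}{6 + 3 \left(2 + R\right)} = \frac{7 + I}{6 + \left(6 + 3 R\right)} = \frac{7 + I}{12 + 3 R}$)
$\left(F{\left(-10,-5 \right)} - 47\right)^{2} = \left(\frac{7 - 10}{3 \left(4 - 5\right)} - 47\right)^{2} = \left(\frac{1}{3} \frac{1}{-1} \left(-3\right) - 47\right)^{2} = \left(\frac{1}{3} \left(-1\right) \left(-3\right) - 47\right)^{2} = \left(1 - 47\right)^{2} = \left(-46\right)^{2} = 2116$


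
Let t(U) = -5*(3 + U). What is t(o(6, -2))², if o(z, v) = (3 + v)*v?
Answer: 25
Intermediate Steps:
o(z, v) = v*(3 + v)
t(U) = -15 - 5*U
t(o(6, -2))² = (-15 - (-10)*(3 - 2))² = (-15 - (-10))² = (-15 - 5*(-2))² = (-15 + 10)² = (-5)² = 25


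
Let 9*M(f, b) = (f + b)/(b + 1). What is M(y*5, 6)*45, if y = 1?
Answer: 55/7 ≈ 7.8571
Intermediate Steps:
M(f, b) = (b + f)/(9*(1 + b)) (M(f, b) = ((f + b)/(b + 1))/9 = ((b + f)/(1 + b))/9 = (b + f)/(9*(1 + b)))
M(y*5, 6)*45 = ((6 + 1*5)/(9*(1 + 6)))*45 = ((⅑)*(6 + 5)/7)*45 = ((⅑)*(⅐)*11)*45 = (11/63)*45 = 55/7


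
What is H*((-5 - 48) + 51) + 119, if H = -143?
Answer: 405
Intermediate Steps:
H*((-5 - 48) + 51) + 119 = -143*((-5 - 48) + 51) + 119 = -143*(-53 + 51) + 119 = -143*(-2) + 119 = 286 + 119 = 405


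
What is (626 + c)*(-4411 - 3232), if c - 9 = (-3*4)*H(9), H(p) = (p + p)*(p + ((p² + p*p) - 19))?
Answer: 246081671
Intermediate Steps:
H(p) = 2*p*(-19 + p + 2*p²) (H(p) = (2*p)*(p + ((p² + p²) - 19)) = (2*p)*(p + (2*p² - 19)) = (2*p)*(p + (-19 + 2*p²)) = (2*p)*(-19 + p + 2*p²) = 2*p*(-19 + p + 2*p²))
c = -32823 (c = 9 + (-3*4)*(2*9*(-19 + 9 + 2*9²)) = 9 - 24*9*(-19 + 9 + 2*81) = 9 - 24*9*(-19 + 9 + 162) = 9 - 24*9*152 = 9 - 12*2736 = 9 - 32832 = -32823)
(626 + c)*(-4411 - 3232) = (626 - 32823)*(-4411 - 3232) = -32197*(-7643) = 246081671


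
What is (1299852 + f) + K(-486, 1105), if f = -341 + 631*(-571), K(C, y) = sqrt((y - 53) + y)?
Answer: 939210 + sqrt(2157) ≈ 9.3926e+5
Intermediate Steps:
K(C, y) = sqrt(-53 + 2*y) (K(C, y) = sqrt((-53 + y) + y) = sqrt(-53 + 2*y))
f = -360642 (f = -341 - 360301 = -360642)
(1299852 + f) + K(-486, 1105) = (1299852 - 360642) + sqrt(-53 + 2*1105) = 939210 + sqrt(-53 + 2210) = 939210 + sqrt(2157)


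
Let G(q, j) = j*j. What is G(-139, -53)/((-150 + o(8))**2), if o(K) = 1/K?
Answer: 179776/1437601 ≈ 0.12505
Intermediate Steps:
G(q, j) = j**2
G(-139, -53)/((-150 + o(8))**2) = (-53)**2/((-150 + 1/8)**2) = 2809/((-150 + 1/8)**2) = 2809/((-1199/8)**2) = 2809/(1437601/64) = 2809*(64/1437601) = 179776/1437601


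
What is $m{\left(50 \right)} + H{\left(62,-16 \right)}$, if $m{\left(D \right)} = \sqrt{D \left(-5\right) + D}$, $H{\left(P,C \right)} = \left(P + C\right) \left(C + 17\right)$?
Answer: $46 + 10 i \sqrt{2} \approx 46.0 + 14.142 i$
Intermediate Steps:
$H{\left(P,C \right)} = \left(17 + C\right) \left(C + P\right)$ ($H{\left(P,C \right)} = \left(C + P\right) \left(17 + C\right) = \left(17 + C\right) \left(C + P\right)$)
$m{\left(D \right)} = 2 \sqrt{- D}$ ($m{\left(D \right)} = \sqrt{- 5 D + D} = \sqrt{- 4 D} = 2 \sqrt{- D}$)
$m{\left(50 \right)} + H{\left(62,-16 \right)} = 2 \sqrt{\left(-1\right) 50} + \left(\left(-16\right)^{2} + 17 \left(-16\right) + 17 \cdot 62 - 992\right) = 2 \sqrt{-50} + \left(256 - 272 + 1054 - 992\right) = 2 \cdot 5 i \sqrt{2} + 46 = 10 i \sqrt{2} + 46 = 46 + 10 i \sqrt{2}$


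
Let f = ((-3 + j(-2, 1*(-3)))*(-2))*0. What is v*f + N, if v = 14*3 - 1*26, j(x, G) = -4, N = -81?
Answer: -81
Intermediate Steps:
v = 16 (v = 42 - 26 = 16)
f = 0 (f = ((-3 - 4)*(-2))*0 = -7*(-2)*0 = 14*0 = 0)
v*f + N = 16*0 - 81 = 0 - 81 = -81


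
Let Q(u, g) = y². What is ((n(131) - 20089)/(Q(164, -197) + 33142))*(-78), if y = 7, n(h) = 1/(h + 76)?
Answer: 108118972/2290179 ≈ 47.210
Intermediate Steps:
n(h) = 1/(76 + h)
Q(u, g) = 49 (Q(u, g) = 7² = 49)
((n(131) - 20089)/(Q(164, -197) + 33142))*(-78) = ((1/(76 + 131) - 20089)/(49 + 33142))*(-78) = ((1/207 - 20089)/33191)*(-78) = ((1/207 - 20089)*(1/33191))*(-78) = -4158422/207*1/33191*(-78) = -4158422/6870537*(-78) = 108118972/2290179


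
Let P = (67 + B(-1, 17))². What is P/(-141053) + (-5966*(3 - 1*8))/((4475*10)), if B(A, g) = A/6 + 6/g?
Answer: 378857847611/597011951700 ≈ 0.63459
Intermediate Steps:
B(A, g) = 6/g + A/6 (B(A, g) = A*(⅙) + 6/g = A/6 + 6/g = 6/g + A/6)
P = 46963609/10404 (P = (67 + (6/17 + (⅙)*(-1)))² = (67 + (6*(1/17) - ⅙))² = (67 + (6/17 - ⅙))² = (67 + 19/102)² = (6853/102)² = 46963609/10404 ≈ 4514.0)
P/(-141053) + (-5966*(3 - 1*8))/((4475*10)) = (46963609/10404)/(-141053) + (-5966*(3 - 1*8))/((4475*10)) = (46963609/10404)*(-1/141053) - 5966*(3 - 8)/44750 = -4269419/133410492 - 5966*(-5)*(1/44750) = -4269419/133410492 + 29830*(1/44750) = -4269419/133410492 + 2983/4475 = 378857847611/597011951700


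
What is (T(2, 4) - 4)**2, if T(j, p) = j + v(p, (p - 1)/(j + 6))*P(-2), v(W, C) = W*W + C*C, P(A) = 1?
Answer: 819025/4096 ≈ 199.96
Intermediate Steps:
v(W, C) = C**2 + W**2 (v(W, C) = W**2 + C**2 = C**2 + W**2)
T(j, p) = j + p**2 + (-1 + p)**2/(6 + j)**2 (T(j, p) = j + (((p - 1)/(j + 6))**2 + p**2)*1 = j + (((-1 + p)/(6 + j))**2 + p**2)*1 = j + ((-1 + p)**2/(6 + j)**2 + p**2)*1 = j + (p**2 + (-1 + p)**2/(6 + j)**2)*1 = j + (p**2 + (-1 + p)**2/(6 + j)**2) = j + p**2 + (-1 + p)**2/(6 + j)**2)
(T(2, 4) - 4)**2 = ((2 + 4**2 + (-1 + 4)**2/(6 + 2)**2) - 4)**2 = ((2 + 16 + 3**2/8**2) - 4)**2 = ((2 + 16 + 9*(1/64)) - 4)**2 = ((2 + 16 + 9/64) - 4)**2 = (1161/64 - 4)**2 = (905/64)**2 = 819025/4096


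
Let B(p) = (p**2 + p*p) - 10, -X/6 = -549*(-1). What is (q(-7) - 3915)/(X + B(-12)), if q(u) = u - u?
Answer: 135/104 ≈ 1.2981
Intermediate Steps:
q(u) = 0
X = -3294 (X = -(-3294)*(-1) = -6*549 = -3294)
B(p) = -10 + 2*p**2 (B(p) = (p**2 + p**2) - 10 = 2*p**2 - 10 = -10 + 2*p**2)
(q(-7) - 3915)/(X + B(-12)) = (0 - 3915)/(-3294 + (-10 + 2*(-12)**2)) = -3915/(-3294 + (-10 + 2*144)) = -3915/(-3294 + (-10 + 288)) = -3915/(-3294 + 278) = -3915/(-3016) = -3915*(-1/3016) = 135/104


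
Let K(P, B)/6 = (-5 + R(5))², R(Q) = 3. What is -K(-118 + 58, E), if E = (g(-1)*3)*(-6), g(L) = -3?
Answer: -24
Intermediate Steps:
E = 54 (E = -3*3*(-6) = -9*(-6) = 54)
K(P, B) = 24 (K(P, B) = 6*(-5 + 3)² = 6*(-2)² = 6*4 = 24)
-K(-118 + 58, E) = -1*24 = -24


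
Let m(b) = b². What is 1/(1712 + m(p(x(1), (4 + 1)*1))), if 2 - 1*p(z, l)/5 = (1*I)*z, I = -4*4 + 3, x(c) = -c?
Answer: 1/4737 ≈ 0.00021110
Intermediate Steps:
I = -13 (I = -16 + 3 = -13)
p(z, l) = 10 + 65*z (p(z, l) = 10 - 5*1*(-13)*z = 10 - (-65)*z = 10 + 65*z)
1/(1712 + m(p(x(1), (4 + 1)*1))) = 1/(1712 + (10 + 65*(-1*1))²) = 1/(1712 + (10 + 65*(-1))²) = 1/(1712 + (10 - 65)²) = 1/(1712 + (-55)²) = 1/(1712 + 3025) = 1/4737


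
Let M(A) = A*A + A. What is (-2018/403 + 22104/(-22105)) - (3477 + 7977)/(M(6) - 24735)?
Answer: -406476619592/73324340765 ≈ -5.5435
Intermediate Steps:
M(A) = A + A² (M(A) = A² + A = A + A²)
(-2018/403 + 22104/(-22105)) - (3477 + 7977)/(M(6) - 24735) = (-2018/403 + 22104/(-22105)) - (3477 + 7977)/(6*(1 + 6) - 24735) = (-2018*1/403 + 22104*(-1/22105)) - 11454/(6*7 - 24735) = (-2018/403 - 22104/22105) - 11454/(42 - 24735) = -53515802/8908315 - 11454/(-24693) = -53515802/8908315 - 11454*(-1)/24693 = -53515802/8908315 - 1*(-3818/8231) = -53515802/8908315 + 3818/8231 = -406476619592/73324340765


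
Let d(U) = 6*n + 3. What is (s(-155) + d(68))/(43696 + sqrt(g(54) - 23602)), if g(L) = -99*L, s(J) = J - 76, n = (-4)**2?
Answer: -1441968/477342341 + 66*I*sqrt(7237)/477342341 ≈ -0.0030208 + 1.1762e-5*I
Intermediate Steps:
n = 16
s(J) = -76 + J
d(U) = 99 (d(U) = 6*16 + 3 = 96 + 3 = 99)
(s(-155) + d(68))/(43696 + sqrt(g(54) - 23602)) = ((-76 - 155) + 99)/(43696 + sqrt(-99*54 - 23602)) = (-231 + 99)/(43696 + sqrt(-5346 - 23602)) = -132/(43696 + sqrt(-28948)) = -132/(43696 + 2*I*sqrt(7237))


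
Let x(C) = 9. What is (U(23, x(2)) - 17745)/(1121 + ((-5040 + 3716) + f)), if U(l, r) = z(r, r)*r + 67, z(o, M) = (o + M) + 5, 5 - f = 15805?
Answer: 17471/16003 ≈ 1.0917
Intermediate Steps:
f = -15800 (f = 5 - 1*15805 = 5 - 15805 = -15800)
z(o, M) = 5 + M + o (z(o, M) = (M + o) + 5 = 5 + M + o)
U(l, r) = 67 + r*(5 + 2*r) (U(l, r) = (5 + r + r)*r + 67 = (5 + 2*r)*r + 67 = r*(5 + 2*r) + 67 = 67 + r*(5 + 2*r))
(U(23, x(2)) - 17745)/(1121 + ((-5040 + 3716) + f)) = ((67 + 9*(5 + 2*9)) - 17745)/(1121 + ((-5040 + 3716) - 15800)) = ((67 + 9*(5 + 18)) - 17745)/(1121 + (-1324 - 15800)) = ((67 + 9*23) - 17745)/(1121 - 17124) = ((67 + 207) - 17745)/(-16003) = (274 - 17745)*(-1/16003) = -17471*(-1/16003) = 17471/16003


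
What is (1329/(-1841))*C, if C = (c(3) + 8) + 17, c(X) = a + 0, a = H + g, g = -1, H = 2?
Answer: -34554/1841 ≈ -18.769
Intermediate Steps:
a = 1 (a = 2 - 1 = 1)
c(X) = 1 (c(X) = 1 + 0 = 1)
C = 26 (C = (1 + 8) + 17 = 9 + 17 = 26)
(1329/(-1841))*C = (1329/(-1841))*26 = (1329*(-1/1841))*26 = -1329/1841*26 = -34554/1841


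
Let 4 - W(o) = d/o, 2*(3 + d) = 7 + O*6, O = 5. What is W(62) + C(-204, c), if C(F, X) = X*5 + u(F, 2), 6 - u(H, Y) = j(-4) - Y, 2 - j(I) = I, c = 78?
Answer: 1583/4 ≈ 395.75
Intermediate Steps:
j(I) = 2 - I
d = 31/2 (d = -3 + (7 + 5*6)/2 = -3 + (7 + 30)/2 = -3 + (1/2)*37 = -3 + 37/2 = 31/2 ≈ 15.500)
u(H, Y) = Y (u(H, Y) = 6 - ((2 - 1*(-4)) - Y) = 6 - ((2 + 4) - Y) = 6 - (6 - Y) = 6 + (-6 + Y) = Y)
C(F, X) = 2 + 5*X (C(F, X) = X*5 + 2 = 5*X + 2 = 2 + 5*X)
W(o) = 4 - 31/(2*o)
W(62) + C(-204, c) = (4 - 31/2/62) + (2 + 5*78) = (4 - 31/2*1/62) + (2 + 390) = (4 - 1/4) + 392 = 15/4 + 392 = 1583/4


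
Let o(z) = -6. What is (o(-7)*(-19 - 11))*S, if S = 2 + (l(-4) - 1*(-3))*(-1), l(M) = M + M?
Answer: 1260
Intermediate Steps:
l(M) = 2*M
S = 7 (S = 2 + (2*(-4) - 1*(-3))*(-1) = 2 + (-8 + 3)*(-1) = 2 - 5*(-1) = 2 + 5 = 7)
(o(-7)*(-19 - 11))*S = -6*(-19 - 11)*7 = -6*(-30)*7 = 180*7 = 1260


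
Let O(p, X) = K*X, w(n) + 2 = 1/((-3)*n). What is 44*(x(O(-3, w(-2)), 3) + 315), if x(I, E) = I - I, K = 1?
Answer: 13860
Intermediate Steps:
w(n) = -2 - 1/(3*n) (w(n) = -2 + 1/((-3)*n) = -2 - 1/(3*n))
O(p, X) = X (O(p, X) = 1*X = X)
x(I, E) = 0
44*(x(O(-3, w(-2)), 3) + 315) = 44*(0 + 315) = 44*315 = 13860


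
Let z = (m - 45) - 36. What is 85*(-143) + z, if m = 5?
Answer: -12231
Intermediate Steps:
z = -76 (z = (5 - 45) - 36 = -40 - 36 = -76)
85*(-143) + z = 85*(-143) - 76 = -12155 - 76 = -12231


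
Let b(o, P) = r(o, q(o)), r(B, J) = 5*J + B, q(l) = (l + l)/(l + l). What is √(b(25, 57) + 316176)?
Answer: 3*√35134 ≈ 562.32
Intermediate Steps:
q(l) = 1 (q(l) = (2*l)/((2*l)) = (2*l)*(1/(2*l)) = 1)
r(B, J) = B + 5*J
b(o, P) = 5 + o (b(o, P) = o + 5*1 = o + 5 = 5 + o)
√(b(25, 57) + 316176) = √((5 + 25) + 316176) = √(30 + 316176) = √316206 = 3*√35134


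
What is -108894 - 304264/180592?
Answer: -2458211189/22574 ≈ -1.0890e+5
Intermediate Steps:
-108894 - 304264/180592 = -108894 - 304264*1/180592 = -108894 - 38033/22574 = -2458211189/22574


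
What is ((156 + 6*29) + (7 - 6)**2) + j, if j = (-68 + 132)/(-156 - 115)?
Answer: 89637/271 ≈ 330.76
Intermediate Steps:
j = -64/271 (j = 64/(-271) = 64*(-1/271) = -64/271 ≈ -0.23616)
((156 + 6*29) + (7 - 6)**2) + j = ((156 + 6*29) + (7 - 6)**2) - 64/271 = ((156 + 174) + 1**2) - 64/271 = (330 + 1) - 64/271 = 331 - 64/271 = 89637/271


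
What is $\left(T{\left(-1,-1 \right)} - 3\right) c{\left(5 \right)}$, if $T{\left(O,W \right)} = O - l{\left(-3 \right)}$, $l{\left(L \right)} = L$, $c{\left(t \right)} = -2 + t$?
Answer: $-3$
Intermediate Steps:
$T{\left(O,W \right)} = 3 + O$ ($T{\left(O,W \right)} = O - -3 = O + 3 = 3 + O$)
$\left(T{\left(-1,-1 \right)} - 3\right) c{\left(5 \right)} = \left(\left(3 - 1\right) - 3\right) \left(-2 + 5\right) = \left(2 - 3\right) 3 = \left(-1\right) 3 = -3$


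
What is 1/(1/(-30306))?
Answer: -30306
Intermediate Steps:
1/(1/(-30306)) = 1/(-1/30306) = -30306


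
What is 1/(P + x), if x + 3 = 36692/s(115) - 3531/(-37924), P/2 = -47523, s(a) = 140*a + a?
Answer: -614937660/58447760882767 ≈ -1.0521e-5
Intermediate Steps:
s(a) = 141*a
P = -95046 (P = 2*(-47523) = -95046)
x = -396050407/614937660 (x = -3 + (36692/((141*115)) - 3531/(-37924)) = -3 + (36692/16215 - 3531*(-1/37924)) = -3 + (36692*(1/16215) + 3531/37924) = -3 + (36692/16215 + 3531/37924) = -3 + 1448762573/614937660 = -396050407/614937660 ≈ -0.64405)
1/(P + x) = 1/(-95046 - 396050407/614937660) = 1/(-58447760882767/614937660) = -614937660/58447760882767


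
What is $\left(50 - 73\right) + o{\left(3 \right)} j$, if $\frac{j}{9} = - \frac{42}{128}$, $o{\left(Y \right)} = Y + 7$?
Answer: $- \frac{1681}{32} \approx -52.531$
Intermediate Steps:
$o{\left(Y \right)} = 7 + Y$
$j = - \frac{189}{64}$ ($j = 9 \left(- \frac{42}{128}\right) = 9 \left(\left(-42\right) \frac{1}{128}\right) = 9 \left(- \frac{21}{64}\right) = - \frac{189}{64} \approx -2.9531$)
$\left(50 - 73\right) + o{\left(3 \right)} j = \left(50 - 73\right) + \left(7 + 3\right) \left(- \frac{189}{64}\right) = \left(50 - 73\right) + 10 \left(- \frac{189}{64}\right) = -23 - \frac{945}{32} = - \frac{1681}{32}$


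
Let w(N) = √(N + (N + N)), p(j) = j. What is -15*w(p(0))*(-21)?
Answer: 0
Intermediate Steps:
w(N) = √3*√N (w(N) = √(N + 2*N) = √(3*N) = √3*√N)
-15*w(p(0))*(-21) = -15*√3*√0*(-21) = -15*√3*0*(-21) = -15*0*(-21) = 0*(-21) = 0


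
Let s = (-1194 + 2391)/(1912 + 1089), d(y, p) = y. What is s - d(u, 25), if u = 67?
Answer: -199870/3001 ≈ -66.601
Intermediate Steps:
s = 1197/3001 ≈ 0.39887
s - d(u, 25) = 1197/3001 - 1*67 = 1197/3001 - 67 = -199870/3001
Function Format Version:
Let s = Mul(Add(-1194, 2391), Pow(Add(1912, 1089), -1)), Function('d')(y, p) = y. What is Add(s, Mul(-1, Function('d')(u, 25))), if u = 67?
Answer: Rational(-199870, 3001) ≈ -66.601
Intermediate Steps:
s = Rational(1197, 3001) (s = Mul(1197, Pow(3001, -1)) = Mul(1197, Rational(1, 3001)) = Rational(1197, 3001) ≈ 0.39887)
Add(s, Mul(-1, Function('d')(u, 25))) = Add(Rational(1197, 3001), Mul(-1, 67)) = Add(Rational(1197, 3001), -67) = Rational(-199870, 3001)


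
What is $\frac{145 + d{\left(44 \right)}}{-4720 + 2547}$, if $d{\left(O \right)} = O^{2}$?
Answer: $- \frac{2081}{2173} \approx -0.95766$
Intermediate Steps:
$\frac{145 + d{\left(44 \right)}}{-4720 + 2547} = \frac{145 + 44^{2}}{-4720 + 2547} = \frac{145 + 1936}{-2173} = 2081 \left(- \frac{1}{2173}\right) = - \frac{2081}{2173}$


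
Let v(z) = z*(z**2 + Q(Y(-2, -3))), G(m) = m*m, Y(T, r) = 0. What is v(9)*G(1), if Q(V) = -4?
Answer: 693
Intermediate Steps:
G(m) = m**2
v(z) = z*(-4 + z**2) (v(z) = z*(z**2 - 4) = z*(-4 + z**2))
v(9)*G(1) = (9*(-4 + 9**2))*1**2 = (9*(-4 + 81))*1 = (9*77)*1 = 693*1 = 693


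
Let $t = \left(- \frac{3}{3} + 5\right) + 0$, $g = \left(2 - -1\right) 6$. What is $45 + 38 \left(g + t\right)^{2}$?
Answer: $18437$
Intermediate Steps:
$g = 18$ ($g = \left(2 + 1\right) 6 = 3 \cdot 6 = 18$)
$t = 4$ ($t = \left(\left(-3\right) \frac{1}{3} + 5\right) + 0 = \left(-1 + 5\right) + 0 = 4 + 0 = 4$)
$45 + 38 \left(g + t\right)^{2} = 45 + 38 \left(18 + 4\right)^{2} = 45 + 38 \cdot 22^{2} = 45 + 38 \cdot 484 = 45 + 18392 = 18437$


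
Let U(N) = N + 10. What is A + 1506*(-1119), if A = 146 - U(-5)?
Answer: -1685073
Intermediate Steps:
U(N) = 10 + N
A = 141 (A = 146 - (10 - 5) = 146 - 1*5 = 146 - 5 = 141)
A + 1506*(-1119) = 141 + 1506*(-1119) = 141 - 1685214 = -1685073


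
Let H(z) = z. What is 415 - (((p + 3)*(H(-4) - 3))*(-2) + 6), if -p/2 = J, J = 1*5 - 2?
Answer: 451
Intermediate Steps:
J = 3 (J = 5 - 2 = 3)
p = -6 (p = -2*3 = -6)
415 - (((p + 3)*(H(-4) - 3))*(-2) + 6) = 415 - (((-6 + 3)*(-4 - 3))*(-2) + 6) = 415 - (-3*(-7)*(-2) + 6) = 415 - (21*(-2) + 6) = 415 - (-42 + 6) = 415 - 1*(-36) = 415 + 36 = 451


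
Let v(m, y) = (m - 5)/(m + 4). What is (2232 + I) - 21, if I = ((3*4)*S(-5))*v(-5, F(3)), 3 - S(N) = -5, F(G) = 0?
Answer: 3171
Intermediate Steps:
S(N) = 8 (S(N) = 3 - 1*(-5) = 3 + 5 = 8)
v(m, y) = (-5 + m)/(4 + m)
I = 960 (I = ((3*4)*8)*((-5 - 5)/(4 - 5)) = (12*8)*(-10/(-1)) = 96*(-1*(-10)) = 96*10 = 960)
(2232 + I) - 21 = (2232 + 960) - 21 = 3192 - 21 = 3171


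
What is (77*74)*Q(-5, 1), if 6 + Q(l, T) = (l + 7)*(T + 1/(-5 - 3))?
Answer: -48433/2 ≈ -24217.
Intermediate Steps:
Q(l, T) = -6 + (7 + l)*(-1/8 + T) (Q(l, T) = -6 + (l + 7)*(T + 1/(-5 - 3)) = -6 + (7 + l)*(T + 1/(-8)) = -6 + (7 + l)*(T - 1/8) = -6 + (7 + l)*(-1/8 + T))
(77*74)*Q(-5, 1) = (77*74)*(-55/8 + 7*1 - 1/8*(-5) + 1*(-5)) = 5698*(-55/8 + 7 + 5/8 - 5) = 5698*(-17/4) = -48433/2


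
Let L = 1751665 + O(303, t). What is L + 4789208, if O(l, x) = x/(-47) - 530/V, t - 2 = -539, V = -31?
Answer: 9530093518/1457 ≈ 6.5409e+6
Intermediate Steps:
t = -537 (t = 2 - 539 = -537)
O(l, x) = 530/31 - x/47 (O(l, x) = x/(-47) - 530/(-31) = x*(-1/47) - 530*(-1/31) = -x/47 + 530/31 = 530/31 - x/47)
L = 2552217462/1457 (L = 1751665 + (530/31 - 1/47*(-537)) = 1751665 + (530/31 + 537/47) = 1751665 + 41557/1457 = 2552217462/1457 ≈ 1.7517e+6)
L + 4789208 = 2552217462/1457 + 4789208 = 9530093518/1457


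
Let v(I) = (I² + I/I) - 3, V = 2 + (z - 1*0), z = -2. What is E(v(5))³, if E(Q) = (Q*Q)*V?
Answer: 0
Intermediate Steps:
V = 0 (V = 2 + (-2 - 1*0) = 2 + (-2 + 0) = 2 - 2 = 0)
v(I) = -2 + I² (v(I) = (I² + 1) - 3 = (1 + I²) - 3 = -2 + I²)
E(Q) = 0 (E(Q) = (Q*Q)*0 = Q²*0 = 0)
E(v(5))³ = 0³ = 0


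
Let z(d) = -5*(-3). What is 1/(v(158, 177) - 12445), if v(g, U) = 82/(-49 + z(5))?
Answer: -17/211606 ≈ -8.0338e-5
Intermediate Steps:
z(d) = 15
v(g, U) = -41/17 (v(g, U) = 82/(-49 + 15) = 82/(-34) = 82*(-1/34) = -41/17)
1/(v(158, 177) - 12445) = 1/(-41/17 - 12445) = 1/(-211606/17) = -17/211606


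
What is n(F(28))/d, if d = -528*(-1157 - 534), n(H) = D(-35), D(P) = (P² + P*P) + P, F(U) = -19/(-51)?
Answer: 805/297616 ≈ 0.0027048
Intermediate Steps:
F(U) = 19/51 (F(U) = -19*(-1/51) = 19/51)
D(P) = P + 2*P² (D(P) = (P² + P²) + P = 2*P² + P = P + 2*P²)
n(H) = 2415 (n(H) = -35*(1 + 2*(-35)) = -35*(1 - 70) = -35*(-69) = 2415)
d = 892848 (d = -528*(-1691) = 892848)
n(F(28))/d = 2415/892848 = 2415*(1/892848) = 805/297616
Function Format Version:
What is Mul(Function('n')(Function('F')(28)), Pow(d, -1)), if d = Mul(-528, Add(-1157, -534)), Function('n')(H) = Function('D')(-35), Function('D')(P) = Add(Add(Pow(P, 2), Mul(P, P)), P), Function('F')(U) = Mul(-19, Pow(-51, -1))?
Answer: Rational(805, 297616) ≈ 0.0027048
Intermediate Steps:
Function('F')(U) = Rational(19, 51) (Function('F')(U) = Mul(-19, Rational(-1, 51)) = Rational(19, 51))
Function('D')(P) = Add(P, Mul(2, Pow(P, 2))) (Function('D')(P) = Add(Add(Pow(P, 2), Pow(P, 2)), P) = Add(Mul(2, Pow(P, 2)), P) = Add(P, Mul(2, Pow(P, 2))))
Function('n')(H) = 2415 (Function('n')(H) = Mul(-35, Add(1, Mul(2, -35))) = Mul(-35, Add(1, -70)) = Mul(-35, -69) = 2415)
d = 892848 (d = Mul(-528, -1691) = 892848)
Mul(Function('n')(Function('F')(28)), Pow(d, -1)) = Mul(2415, Pow(892848, -1)) = Mul(2415, Rational(1, 892848)) = Rational(805, 297616)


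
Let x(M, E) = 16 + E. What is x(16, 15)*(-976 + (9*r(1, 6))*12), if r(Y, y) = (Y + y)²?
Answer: 133796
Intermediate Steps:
x(16, 15)*(-976 + (9*r(1, 6))*12) = (16 + 15)*(-976 + (9*(1 + 6)²)*12) = 31*(-976 + (9*7²)*12) = 31*(-976 + (9*49)*12) = 31*(-976 + 441*12) = 31*(-976 + 5292) = 31*4316 = 133796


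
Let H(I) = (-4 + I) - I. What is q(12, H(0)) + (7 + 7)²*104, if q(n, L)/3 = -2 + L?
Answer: 20366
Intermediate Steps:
H(I) = -4
q(n, L) = -6 + 3*L (q(n, L) = 3*(-2 + L) = -6 + 3*L)
q(12, H(0)) + (7 + 7)²*104 = (-6 + 3*(-4)) + (7 + 7)²*104 = (-6 - 12) + 14²*104 = -18 + 196*104 = -18 + 20384 = 20366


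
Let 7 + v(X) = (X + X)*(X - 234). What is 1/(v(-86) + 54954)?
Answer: 1/109987 ≈ 9.0920e-6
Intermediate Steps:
v(X) = -7 + 2*X*(-234 + X) (v(X) = -7 + (X + X)*(X - 234) = -7 + (2*X)*(-234 + X) = -7 + 2*X*(-234 + X))
1/(v(-86) + 54954) = 1/((-7 - 468*(-86) + 2*(-86)²) + 54954) = 1/((-7 + 40248 + 2*7396) + 54954) = 1/((-7 + 40248 + 14792) + 54954) = 1/(55033 + 54954) = 1/109987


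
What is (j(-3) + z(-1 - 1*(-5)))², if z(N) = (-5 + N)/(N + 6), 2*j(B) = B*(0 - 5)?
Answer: 1369/25 ≈ 54.760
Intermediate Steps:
j(B) = -5*B/2 (j(B) = (B*(0 - 5))/2 = (B*(-5))/2 = (-5*B)/2 = -5*B/2)
z(N) = (-5 + N)/(6 + N)
(j(-3) + z(-1 - 1*(-5)))² = (-5/2*(-3) + (-5 + (-1 - 1*(-5)))/(6 + (-1 - 1*(-5))))² = (15/2 + (-5 + (-1 + 5))/(6 + (-1 + 5)))² = (15/2 + (-5 + 4)/(6 + 4))² = (15/2 - 1/10)² = (15/2 + (⅒)*(-1))² = (15/2 - ⅒)² = (37/5)² = 1369/25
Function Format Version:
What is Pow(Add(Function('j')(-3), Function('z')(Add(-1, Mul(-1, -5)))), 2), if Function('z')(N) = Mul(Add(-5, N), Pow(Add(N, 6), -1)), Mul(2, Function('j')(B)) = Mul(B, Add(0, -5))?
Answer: Rational(1369, 25) ≈ 54.760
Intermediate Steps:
Function('j')(B) = Mul(Rational(-5, 2), B) (Function('j')(B) = Mul(Rational(1, 2), Mul(B, Add(0, -5))) = Mul(Rational(1, 2), Mul(B, -5)) = Mul(Rational(1, 2), Mul(-5, B)) = Mul(Rational(-5, 2), B))
Function('z')(N) = Mul(Pow(Add(6, N), -1), Add(-5, N)) (Function('z')(N) = Mul(Add(-5, N), Pow(Add(6, N), -1)) = Mul(Pow(Add(6, N), -1), Add(-5, N)))
Pow(Add(Function('j')(-3), Function('z')(Add(-1, Mul(-1, -5)))), 2) = Pow(Add(Mul(Rational(-5, 2), -3), Mul(Pow(Add(6, Add(-1, Mul(-1, -5))), -1), Add(-5, Add(-1, Mul(-1, -5))))), 2) = Pow(Add(Rational(15, 2), Mul(Pow(Add(6, Add(-1, 5)), -1), Add(-5, Add(-1, 5)))), 2) = Pow(Add(Rational(15, 2), Mul(Pow(Add(6, 4), -1), Add(-5, 4))), 2) = Pow(Add(Rational(15, 2), Mul(Pow(10, -1), -1)), 2) = Pow(Add(Rational(15, 2), Mul(Rational(1, 10), -1)), 2) = Pow(Add(Rational(15, 2), Rational(-1, 10)), 2) = Pow(Rational(37, 5), 2) = Rational(1369, 25)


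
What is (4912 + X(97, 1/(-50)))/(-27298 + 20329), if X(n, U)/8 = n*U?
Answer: -404/575 ≈ -0.70261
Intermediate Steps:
X(n, U) = 8*U*n (X(n, U) = 8*(n*U) = 8*(U*n) = 8*U*n)
(4912 + X(97, 1/(-50)))/(-27298 + 20329) = (4912 + 8*97/(-50))/(-27298 + 20329) = (4912 + 8*(-1/50)*97)/(-6969) = (4912 - 388/25)*(-1/6969) = (122412/25)*(-1/6969) = -404/575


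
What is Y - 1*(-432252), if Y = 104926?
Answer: 537178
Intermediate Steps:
Y - 1*(-432252) = 104926 - 1*(-432252) = 104926 + 432252 = 537178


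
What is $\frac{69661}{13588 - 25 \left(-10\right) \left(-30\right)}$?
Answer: $\frac{69661}{6088} \approx 11.442$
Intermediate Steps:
$\frac{69661}{13588 - 25 \left(-10\right) \left(-30\right)} = \frac{69661}{13588 - \left(-250\right) \left(-30\right)} = \frac{69661}{13588 - 7500} = \frac{69661}{6088}$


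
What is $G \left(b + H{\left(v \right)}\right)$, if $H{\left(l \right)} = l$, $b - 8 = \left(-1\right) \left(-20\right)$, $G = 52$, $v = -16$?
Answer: $624$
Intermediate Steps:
$b = 28$ ($b = 8 - -20 = 8 + 20 = 28$)
$G \left(b + H{\left(v \right)}\right) = 52 \left(28 - 16\right) = 52 \cdot 12 = 624$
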